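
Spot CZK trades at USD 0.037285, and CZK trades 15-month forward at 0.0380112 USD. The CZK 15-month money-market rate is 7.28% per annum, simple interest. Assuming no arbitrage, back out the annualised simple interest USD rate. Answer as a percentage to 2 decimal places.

T = 15/12 years.
CIP gives F = S · g_USD/g_CZK, so g_USD/g_CZK = 0.0380112/0.037285 = 1.0194770.
CZK growth factor: 1 + 0.0728×15/12 = 1.091000.
That pins the USD growth at 1.1122494.
r = (1.1122494 − 1)/(15/12) = 0.089800 → 8.98%.

8.98%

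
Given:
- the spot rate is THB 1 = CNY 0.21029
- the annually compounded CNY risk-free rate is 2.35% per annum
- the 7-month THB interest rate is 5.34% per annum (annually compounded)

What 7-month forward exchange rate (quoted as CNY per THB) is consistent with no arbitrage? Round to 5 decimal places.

0.20679

T = 7/12 years.
CNY growth factor: (1 + 0.0235)^(7/12) = 1.013642.
THB accumulates by (1 + 0.0534)^(7/12) = 1.0308119.
Forward (CNY per THB) = 0.21029 × 1.013642 / 1.0308119 = 0.2067873.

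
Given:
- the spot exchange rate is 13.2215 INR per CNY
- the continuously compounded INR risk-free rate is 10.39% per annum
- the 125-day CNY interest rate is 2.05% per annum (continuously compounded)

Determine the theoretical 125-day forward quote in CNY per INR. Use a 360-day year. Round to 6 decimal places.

0.073476

T = 125/360 years.
INR growth factor: e^(0.1039×125/360) = 1.036735.
CNY growth factor: e^(0.0205×125/360) = 1.0071434.
So F = 13.2215 × 1.036735 / 1.0071434 = 13.60997 (INR/CNY).
Invert for CNY per INR: 1 / 13.60997 = 0.073476.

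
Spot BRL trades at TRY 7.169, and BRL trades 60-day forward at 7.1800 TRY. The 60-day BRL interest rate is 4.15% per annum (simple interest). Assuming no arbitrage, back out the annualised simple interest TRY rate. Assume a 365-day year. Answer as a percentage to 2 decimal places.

5.09%

T = 60/365 years.
F/S = 7.18/7.169 = 1.0015344 = (growth of TRY) / (growth of BRL).
BRL growth factor: 1 + 0.0415×60/365 = 1.0068219.
That pins the TRY growth at 1.0083668.
(1.0083668 − 1)/T = 0.050898, i.e. 5.09%.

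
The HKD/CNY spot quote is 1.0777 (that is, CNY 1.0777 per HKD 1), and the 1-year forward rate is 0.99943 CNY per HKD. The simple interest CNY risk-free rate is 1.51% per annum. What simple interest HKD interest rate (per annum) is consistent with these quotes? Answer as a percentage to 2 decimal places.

9.46%

T = 1 year.
CIP gives F = S · g_CNY/g_HKD, so g_CNY/g_HKD = 0.99943/1.0777 = 0.9273731.
CNY growth factor: 1 + 0.0151×1 = 1.015100.
So the HKD growth factor = 1.0945972.
(1.0945972 − 1)/T = 0.094597, i.e. 9.46%.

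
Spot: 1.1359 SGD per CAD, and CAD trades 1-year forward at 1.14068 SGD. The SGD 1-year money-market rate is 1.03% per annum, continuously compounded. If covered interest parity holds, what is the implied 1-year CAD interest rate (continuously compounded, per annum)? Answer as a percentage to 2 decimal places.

T = 1 year.
CIP gives F = S · g_SGD/g_CAD, so g_SGD/g_CAD = 1.14068/1.1359 = 1.0042081.
The SGD side grows by e^(0.0103×1) = 1.0103532.
So the CAD growth factor = 1.0061193.
r = ln(1.0061193)/1 = 0.006101 → 0.61%.

0.61%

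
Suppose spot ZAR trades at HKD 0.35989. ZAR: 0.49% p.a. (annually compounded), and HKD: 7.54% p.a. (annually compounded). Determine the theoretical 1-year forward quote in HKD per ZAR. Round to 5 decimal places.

0.38514

T = 1 year.
HKD growth factor: (1 + 0.0754)^1 = 1.075400.
ZAR growth factor: (1 + 0.0049)^1 = 1.004900.
CIP: F = S · (grow HKD)/(grow ZAR) = 0.35989 × 1.075400/1.004900 = 0.3851385 HKD per ZAR.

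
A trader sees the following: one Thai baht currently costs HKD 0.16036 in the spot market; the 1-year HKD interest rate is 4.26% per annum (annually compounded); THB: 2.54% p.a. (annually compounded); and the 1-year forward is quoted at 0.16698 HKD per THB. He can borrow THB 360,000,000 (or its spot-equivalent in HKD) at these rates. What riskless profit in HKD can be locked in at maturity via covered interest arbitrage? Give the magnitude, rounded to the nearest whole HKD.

HKD 1,450,784

T = 1 year.
Invest the THB and cover forward: 360,000,000 × 1.025400 × 0.16698 = HKD 61,639,665.12.
Convert at spot and invest in HKD: 360,000,000 × 0.16036 × 1.042600 = HKD 60,188,880.96.
The quoted forward overvalues THB, so borrow HKD, buy THB at spot, deposit the THB at 2.54%, and sell the proceeds forward at 0.16698.
Arbitrage profit = |61,639,665.12 − 60,188,880.96| = HKD 1,450,784.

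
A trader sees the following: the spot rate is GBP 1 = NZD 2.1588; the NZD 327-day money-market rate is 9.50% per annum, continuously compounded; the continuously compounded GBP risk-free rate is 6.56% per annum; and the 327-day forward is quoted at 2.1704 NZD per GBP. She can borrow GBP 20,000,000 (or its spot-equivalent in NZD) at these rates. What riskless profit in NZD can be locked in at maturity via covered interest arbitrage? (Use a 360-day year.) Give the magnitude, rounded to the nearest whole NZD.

NZD 994,051

T = 327/360 years.
Route A — deposit GBP, sell forward: 20,000,000 × 1.0613977448 × 2.1704 = NZD 46,073,153.31.
Route B — convert at spot, deposit NZD: 20,000,000 × 2.1588 × 1.0901242348 = NZD 47,067,203.96.
The quoted forward undervalues GBP, so borrow GBP, convert to NZD at spot, deposit the NZD at 9.50%, and buy GBP forward at 2.1704 to cover the loan.
Arbitrage profit = |46,073,153.31 − 47,067,203.96| = NZD 994,051.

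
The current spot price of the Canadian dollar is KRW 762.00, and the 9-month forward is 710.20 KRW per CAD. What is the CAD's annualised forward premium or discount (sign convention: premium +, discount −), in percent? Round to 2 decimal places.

T = 9/12 years.
Period premium: (710.20 − 762.0)/762.0 = -0.0679790.
Per annum: -0.0679790 / (9/12) = -0.090639 = -9.06%.

-9.06%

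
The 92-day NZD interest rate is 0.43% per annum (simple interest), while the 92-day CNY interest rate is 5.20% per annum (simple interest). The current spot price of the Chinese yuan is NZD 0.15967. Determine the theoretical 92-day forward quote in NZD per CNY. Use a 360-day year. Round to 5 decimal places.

0.15775

T = 92/360 years.
NZD accumulates by 1 + 0.0043×92/360 = 1.0010989.
CNY accumulates by 1 + 0.0520×92/360 = 1.0132889.
Forward (NZD per CNY) = 0.15967 × 1.0010989 / 1.0132889 = 0.1577491.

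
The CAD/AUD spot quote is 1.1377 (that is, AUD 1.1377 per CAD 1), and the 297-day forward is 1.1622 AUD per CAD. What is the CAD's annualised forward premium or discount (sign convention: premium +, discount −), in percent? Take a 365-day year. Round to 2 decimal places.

+2.65%

T = 297/365 years.
CAD trades forward at +2.15347% vs spot over the period.
×(1/T) gives 2.65% p.a.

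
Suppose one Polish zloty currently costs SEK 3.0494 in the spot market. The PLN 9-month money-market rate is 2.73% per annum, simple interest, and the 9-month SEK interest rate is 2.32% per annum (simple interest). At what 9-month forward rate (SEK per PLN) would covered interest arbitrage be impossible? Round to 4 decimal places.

3.0402

T = 9/12 years.
Growth of 1 SEK over T: 1 + 0.0232×9/12 = 1.017400.
PLN accumulates by 1 + 0.0273×9/12 = 1.020475.
Forward (SEK per PLN) = 3.0494 × 1.017400 / 1.020475 = 3.040211.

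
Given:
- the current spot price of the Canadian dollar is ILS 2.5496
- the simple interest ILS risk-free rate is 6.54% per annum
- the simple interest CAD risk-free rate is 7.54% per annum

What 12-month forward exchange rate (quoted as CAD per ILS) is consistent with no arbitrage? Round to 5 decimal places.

T = 1 year.
Growth of 1 ILS over T: 1 + 0.0654×1 = 1.065400.
CAD growth factor: 1 + 0.0754×1 = 1.075400.
CIP: F = S · (grow ILS)/(grow CAD) = 2.5496 × 1.065400/1.075400 = 2.525892 ILS per CAD.
Quoted the other way: 1/2.525892 = 0.39590 CAD per ILS.

0.39590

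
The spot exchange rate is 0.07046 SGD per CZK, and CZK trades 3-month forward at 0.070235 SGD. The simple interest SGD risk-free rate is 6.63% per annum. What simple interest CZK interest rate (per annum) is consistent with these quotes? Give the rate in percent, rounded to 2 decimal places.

T = 3/12 years.
By CIP, F/S equals the SGD-to-CZK growth ratio: 0.070235/0.07046 = 0.9968067.
SGD growth factor: 1 + 0.0663×3/12 = 1.016575.
Hence g_CZK = 1.0198316.
r = (1.0198316 − 1)/(3/12) = 0.079326 → 7.93%.

7.93%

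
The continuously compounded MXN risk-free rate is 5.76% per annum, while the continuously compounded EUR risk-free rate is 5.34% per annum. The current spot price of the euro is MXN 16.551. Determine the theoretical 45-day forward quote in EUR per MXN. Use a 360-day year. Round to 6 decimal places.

T = 45/360 years.
MXN growth factor: e^(0.0576×45/360) = 1.007226.
EUR accumulates by e^(0.0534×45/360) = 1.0066973.
So F = 16.551 × 1.007226 / 1.0066973 = 16.55969 (MXN/EUR).
Invert for EUR per MXN: 1 / 16.55969 = 0.060388.

0.060388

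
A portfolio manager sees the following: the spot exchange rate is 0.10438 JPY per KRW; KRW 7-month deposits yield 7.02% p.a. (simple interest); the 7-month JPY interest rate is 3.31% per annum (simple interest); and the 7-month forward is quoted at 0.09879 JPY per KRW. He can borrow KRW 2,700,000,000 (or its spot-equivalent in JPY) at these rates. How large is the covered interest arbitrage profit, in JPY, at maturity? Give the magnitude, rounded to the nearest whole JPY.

T = 7/12 years.
Invest the KRW and cover forward: 2,700,000,000 × 1.040950 × 0.09879 = JPY 277,655,716.35.
Convert at spot and invest in JPY: 2,700,000,000 × 0.10438 × 1.01930833333 = JPY 287,267,590.35.
The quoted forward undervalues KRW, so borrow KRW, convert to JPY at spot, deposit the JPY at 3.31%, and buy KRW forward at 0.09879 to cover the loan.
Profit = 287,267,590.35 − 277,655,716.35 = JPY 9,611,874.

JPY 9,611,874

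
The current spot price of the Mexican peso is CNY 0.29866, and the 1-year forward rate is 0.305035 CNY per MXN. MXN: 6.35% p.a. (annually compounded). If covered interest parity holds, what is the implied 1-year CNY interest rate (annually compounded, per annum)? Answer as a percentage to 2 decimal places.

8.62%

T = 1 year.
By CIP, F/S equals the CNY-to-MXN growth ratio: 0.305035/0.29866 = 1.0213453.
The MXN side grows by (1 + 0.0635)^1 = 1.063500.
That pins the CNY growth at 1.0862007.
r = 1.0862007^(1/1) − 1 = 0.086201 → 8.62%.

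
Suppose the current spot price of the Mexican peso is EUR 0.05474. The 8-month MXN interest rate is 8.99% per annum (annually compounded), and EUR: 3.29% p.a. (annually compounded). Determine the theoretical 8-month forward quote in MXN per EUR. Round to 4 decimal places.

T = 8/12 years.
Growth of 1 EUR over T: (1 + 0.0329)^(8/12) = 1.02181479.
MXN growth factor: (1 + 0.0899)^(8/12) = 1.05906944.
Forward (EUR per MXN) = 0.05474 × 1.02181479 / 1.05906944 = 0.052814423.
Invert for MXN per EUR: 1 / 0.052814423 = 18.9342.

18.9342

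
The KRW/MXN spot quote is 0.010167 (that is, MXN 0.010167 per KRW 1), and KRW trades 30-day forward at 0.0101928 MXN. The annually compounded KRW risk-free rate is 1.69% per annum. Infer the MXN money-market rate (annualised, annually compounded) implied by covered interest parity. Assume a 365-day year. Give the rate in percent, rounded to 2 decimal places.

T = 30/365 years.
By CIP, F/S equals the MXN-to-KRW growth ratio: 0.0101928/0.010167 = 1.0025376.
The KRW side grows by (1 + 0.0169)^(30/365) = 1.0013784.
So the MXN growth factor = 1.0039195.
Annualise: 1.0039195^(365/30) − 1 = 0.048745 = 4.87%.

4.87%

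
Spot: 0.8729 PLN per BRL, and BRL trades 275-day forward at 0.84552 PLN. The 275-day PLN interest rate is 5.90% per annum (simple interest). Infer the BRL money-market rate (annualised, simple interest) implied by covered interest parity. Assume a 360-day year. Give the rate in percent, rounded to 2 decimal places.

10.33%

T = 275/360 years.
By CIP, F/S equals the PLN-to-BRL growth ratio: 0.84552/0.8729 = 0.9686333.
PLN growth factor: 1 + 0.0590×275/360 = 1.0450694.
Hence g_BRL = 1.0789113.
(1.0789113 − 1)/T = 0.103302, i.e. 10.33%.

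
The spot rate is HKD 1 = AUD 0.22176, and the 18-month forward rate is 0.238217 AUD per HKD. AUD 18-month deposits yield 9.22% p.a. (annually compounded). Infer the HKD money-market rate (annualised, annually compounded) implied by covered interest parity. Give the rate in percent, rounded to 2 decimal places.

4.13%

T = 18/12 years.
By CIP, F/S equals the AUD-to-HKD growth ratio: 0.238217/0.22176 = 1.0742109.
The AUD side grows by (1 + 0.0922)^(18/12) = 1.1414404.
Hence g_HKD = 1.062585.
Annualise: 1.062585^(12/18) − 1 = 0.041300 = 4.13%.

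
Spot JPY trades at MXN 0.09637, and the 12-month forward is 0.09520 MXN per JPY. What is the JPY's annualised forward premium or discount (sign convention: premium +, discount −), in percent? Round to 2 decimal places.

T = 1 year.
JPY trades forward at -1.21407% vs spot over the period.
Per annum: -0.0121407 / 1 = -0.012141 = -1.21%.

-1.21%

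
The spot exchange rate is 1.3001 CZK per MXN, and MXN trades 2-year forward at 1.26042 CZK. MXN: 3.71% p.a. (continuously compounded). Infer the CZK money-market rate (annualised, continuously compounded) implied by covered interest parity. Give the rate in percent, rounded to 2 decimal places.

2.16%

T = 2 years.
CIP gives F = S · g_CZK/g_MXN, so g_CZK/g_MXN = 1.26042/1.3001 = 0.9694793.
The MXN side grows by e^(0.0371×2) = 1.0770222.
That pins the CZK growth at 1.0441507.
Take logs: ln 1.0441507 / 2 = 0.021602, so 2.16%.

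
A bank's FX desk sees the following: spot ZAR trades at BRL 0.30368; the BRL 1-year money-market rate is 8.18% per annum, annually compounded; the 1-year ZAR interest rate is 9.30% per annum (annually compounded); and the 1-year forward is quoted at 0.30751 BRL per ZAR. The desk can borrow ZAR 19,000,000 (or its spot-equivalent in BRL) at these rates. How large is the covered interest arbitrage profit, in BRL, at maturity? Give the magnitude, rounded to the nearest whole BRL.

T = 1 year.
Keep in ZAR, deliver into the forward: 19,000,000·1.093000·0.30751 = BRL 6,386,060.17.
Swap to BRL now, deposit: 19,000,000·0.30368·1.081800 = BRL 6,241,899.46.
The quoted forward overvalues ZAR, so borrow BRL, buy ZAR at spot, deposit the ZAR at 9.30%, and sell the proceeds forward at 0.30751.
Profit = 6,386,060.17 − 6,241,899.46 = BRL 144,161.

BRL 144,161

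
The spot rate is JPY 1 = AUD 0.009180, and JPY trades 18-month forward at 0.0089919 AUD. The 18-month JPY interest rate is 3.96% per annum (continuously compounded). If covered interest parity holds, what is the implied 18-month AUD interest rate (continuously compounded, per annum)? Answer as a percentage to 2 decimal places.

2.58%

T = 18/12 years.
By CIP, F/S equals the AUD-to-JPY growth ratio: 0.0089919/0.00918 = 0.9795098.
JPY growth factor: e^(0.0396×18/12) = 1.0611996.
So the AUD growth factor = 1.0394554.
Take logs: ln 1.0394554 / (18/12) = 0.025798, so 2.58%.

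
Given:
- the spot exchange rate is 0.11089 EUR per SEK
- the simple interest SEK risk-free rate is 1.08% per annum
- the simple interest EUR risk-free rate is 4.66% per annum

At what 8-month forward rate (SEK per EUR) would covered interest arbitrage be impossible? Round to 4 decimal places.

T = 8/12 years.
EUR growth factor: 1 + 0.0466×8/12 = 1.0310667.
SEK accumulates by 1 + 0.0108×8/12 = 1.007200.
So F = 0.11089 × 1.0310667 / 1.007200 = 0.1135177 (EUR/SEK).
Invert for SEK per EUR: 1 / 0.1135177 = 8.8092.

8.8092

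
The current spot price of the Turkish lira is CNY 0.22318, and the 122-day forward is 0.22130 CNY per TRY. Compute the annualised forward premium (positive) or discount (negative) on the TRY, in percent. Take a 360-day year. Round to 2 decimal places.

T = 122/360 years.
TRY trades forward at -0.84237% vs spot over the period.
Per annum: -0.0084237 / (122/360) = -0.024857 = -2.49%.

-2.49%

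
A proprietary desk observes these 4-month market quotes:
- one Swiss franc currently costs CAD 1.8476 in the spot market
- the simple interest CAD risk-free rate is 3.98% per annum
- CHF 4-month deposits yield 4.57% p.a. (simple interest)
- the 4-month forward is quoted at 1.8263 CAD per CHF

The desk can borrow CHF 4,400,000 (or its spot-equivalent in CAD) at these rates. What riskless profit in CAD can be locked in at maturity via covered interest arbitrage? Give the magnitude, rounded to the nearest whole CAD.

CAD 79,160

T = 4/12 years.
Keep in CHF, deliver into the forward: 4,400,000·1.015233333·1.8263 = CAD 8,158,130.80.
Swap to CAD now, deposit: 4,400,000·1.8476·1.013266667 = CAD 8,237,290.57.
The quoted forward undervalues CHF, so borrow CHF, convert to CAD at spot, deposit the CAD at 3.98%, and buy CHF forward at 1.8263 to cover the loan.
Profit = 8,237,290.57 − 8,158,130.80 = CAD 79,160.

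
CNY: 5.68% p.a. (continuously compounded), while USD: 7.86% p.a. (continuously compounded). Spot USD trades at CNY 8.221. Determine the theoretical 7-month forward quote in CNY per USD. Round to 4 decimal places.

8.1171

T = 7/12 years.
Growth of 1 CNY over T: e^(0.0568×7/12) = 1.0336884.
USD growth factor: e^(0.0786×7/12) = 1.0469174.
So F = 8.221 × 1.0336884 / 1.0469174 = 8.117118 (CNY/USD).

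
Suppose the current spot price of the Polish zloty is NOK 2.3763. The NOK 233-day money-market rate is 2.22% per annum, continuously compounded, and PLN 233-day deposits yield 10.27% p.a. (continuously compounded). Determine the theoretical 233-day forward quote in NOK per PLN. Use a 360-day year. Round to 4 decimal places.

T = 233/360 years.
NOK growth factor: e^(0.0222×233/360) = 1.0144721.
PLN accumulates by e^(0.1027×233/360) = 1.0687286.
So F = 2.3763 × 1.0144721 / 1.0687286 = 2.255662 (NOK/PLN).

2.2557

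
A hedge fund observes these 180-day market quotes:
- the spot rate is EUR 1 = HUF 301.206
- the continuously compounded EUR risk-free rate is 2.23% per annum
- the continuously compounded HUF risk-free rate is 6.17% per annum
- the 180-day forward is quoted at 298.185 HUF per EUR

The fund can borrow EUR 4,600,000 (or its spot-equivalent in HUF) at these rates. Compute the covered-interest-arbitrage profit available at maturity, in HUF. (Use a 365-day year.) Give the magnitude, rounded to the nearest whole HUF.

T = 180/365 years.
Route A — deposit EUR, sell forward: 4,600,000 × 1.011057952419 × 298.185 = HUF 1,386,818,651.49.
Route B — convert at spot, deposit HUF: 4,600,000 × 301.206 × 1.030895041527 = HUF 1,428,354,150.64.
The quoted forward undervalues EUR, so borrow EUR, convert to HUF at spot, deposit the HUF at 6.17%, and buy EUR forward at 298.185 to cover the loan.
The gap between the two covered legs is HUF 41,535,499.

HUF 41,535,499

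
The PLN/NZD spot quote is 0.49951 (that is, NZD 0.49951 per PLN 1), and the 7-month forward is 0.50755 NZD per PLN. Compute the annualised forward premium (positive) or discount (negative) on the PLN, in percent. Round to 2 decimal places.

T = 7/12 years.
PLN trades forward at +1.60958% vs spot over the period.
×(1/T) gives 2.76% p.a.

+2.76%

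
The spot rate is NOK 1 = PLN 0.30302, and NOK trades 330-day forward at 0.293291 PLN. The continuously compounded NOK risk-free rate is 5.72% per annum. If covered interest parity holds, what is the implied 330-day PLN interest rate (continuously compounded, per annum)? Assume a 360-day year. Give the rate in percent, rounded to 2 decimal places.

T = 330/360 years.
CIP gives F = S · g_PLN/g_NOK, so g_PLN/g_NOK = 0.293291/0.30302 = 0.9678932.
NOK growth factor: e^(0.0572×330/360) = 1.0538323.
That pins the PLN growth at 1.0199971.
Take logs: ln 1.0199971 / (330/360) = 0.021600, so 2.16%.

2.16%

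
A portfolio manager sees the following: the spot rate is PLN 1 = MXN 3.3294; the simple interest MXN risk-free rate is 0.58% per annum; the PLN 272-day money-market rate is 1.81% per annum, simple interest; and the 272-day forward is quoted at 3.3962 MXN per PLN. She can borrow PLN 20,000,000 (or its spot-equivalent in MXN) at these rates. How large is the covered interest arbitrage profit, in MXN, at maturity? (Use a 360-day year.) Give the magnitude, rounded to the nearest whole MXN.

MXN 1,973,095

T = 272/360 years.
Route A — deposit PLN, sell forward: 20,000,000 × 1.0136755556 × 3.3962 = MXN 68,852,898.44.
Route B — convert at spot, deposit MXN: 20,000,000 × 3.3294 × 1.0043822222 = MXN 66,879,803.41.
The quoted forward overvalues PLN, so borrow MXN, buy PLN at spot, deposit the PLN at 1.81%, and sell the proceeds forward at 3.3962.
Arbitrage profit = |68,852,898.44 − 66,879,803.41| = MXN 1,973,095.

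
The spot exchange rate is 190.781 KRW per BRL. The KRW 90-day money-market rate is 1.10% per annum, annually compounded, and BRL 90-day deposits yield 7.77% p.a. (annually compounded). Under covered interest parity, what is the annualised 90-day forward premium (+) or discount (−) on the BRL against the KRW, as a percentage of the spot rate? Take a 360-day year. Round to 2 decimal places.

T = 90/360 years.
No-arbitrage forward: 190.781 × 1.0027387 / 1.0188834 = 187.757983 KRW/BRL.
(F − S)/S ÷ T = (187.757983 − 190.781)/190.781/(90/360) = -0.063382 → -6.34%.

-6.34%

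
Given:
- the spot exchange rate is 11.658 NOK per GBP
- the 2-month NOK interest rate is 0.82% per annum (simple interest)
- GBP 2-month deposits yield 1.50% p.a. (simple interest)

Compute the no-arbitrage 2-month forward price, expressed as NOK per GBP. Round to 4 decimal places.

T = 2/12 years.
Growth of 1 NOK over T: 1 + 0.0082×2/12 = 1.00136667.
GBP growth factor: 1 + 0.0150×2/12 = 1.002500.
So F = 11.658 × 1.00136667 / 1.002500 = 11.644821 (NOK/GBP).

11.6448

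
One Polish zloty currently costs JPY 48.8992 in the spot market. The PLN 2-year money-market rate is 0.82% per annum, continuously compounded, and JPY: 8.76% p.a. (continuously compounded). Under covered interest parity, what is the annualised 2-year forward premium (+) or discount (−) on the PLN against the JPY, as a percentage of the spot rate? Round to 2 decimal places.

T = 2 years.
No-arbitrage forward: 48.8992 × 1.1914845 / 1.0165352 = 57.3149251 JPY/PLN.
Annualised premium = (F − S)/S × (1/T) = (57.3149251 − 48.8992)/48.8992 ÷ 2 = 8.61%.

+8.61%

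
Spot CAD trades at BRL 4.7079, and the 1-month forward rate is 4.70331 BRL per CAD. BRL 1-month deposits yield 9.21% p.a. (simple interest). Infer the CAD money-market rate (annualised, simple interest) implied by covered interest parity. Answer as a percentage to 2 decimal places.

10.39%

T = 1/12 years.
By CIP, F/S equals the BRL-to-CAD growth ratio: 4.70331/4.7079 = 0.9990250.
The BRL side grows by 1 + 0.0921×1/12 = 1.007675.
That pins the CAD growth at 1.0086584.
r = (1.0086584 − 1)/(1/12) = 0.103901 → 10.39%.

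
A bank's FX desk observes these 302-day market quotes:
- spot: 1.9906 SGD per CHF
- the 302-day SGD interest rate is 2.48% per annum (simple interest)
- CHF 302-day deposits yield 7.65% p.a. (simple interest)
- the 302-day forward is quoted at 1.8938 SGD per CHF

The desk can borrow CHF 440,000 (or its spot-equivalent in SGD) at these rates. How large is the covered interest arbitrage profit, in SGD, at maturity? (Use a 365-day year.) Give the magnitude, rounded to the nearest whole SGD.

SGD 7,822

T = 302/365 years.
Invest the CHF and cover forward: 440,000 × 1.06329589 × 1.8938 = SGD 886,014.69.
Convert at spot and invest in SGD: 440,000 × 1.9906 × 1.02051945 = SGD 893,836.25.
The quoted forward undervalues CHF, so borrow CHF, convert to SGD at spot, deposit the SGD at 2.48%, and buy CHF forward at 1.8938 to cover the loan.
Profit = 893,836.25 − 886,014.69 = SGD 7,822.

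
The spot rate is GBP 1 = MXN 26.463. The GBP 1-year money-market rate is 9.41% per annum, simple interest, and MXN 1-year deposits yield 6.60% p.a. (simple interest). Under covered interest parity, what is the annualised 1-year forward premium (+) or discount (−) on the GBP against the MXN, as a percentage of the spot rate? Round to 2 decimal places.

-2.57%

T = 1 year.
No-arbitrage forward: 26.463 × 1.066000 / 1.094100 = 25.783345 MXN/GBP.
Annualised premium = (F − S)/S × (1/T) = (25.783345 − 26.463)/26.463 ÷ 1 = -2.57%.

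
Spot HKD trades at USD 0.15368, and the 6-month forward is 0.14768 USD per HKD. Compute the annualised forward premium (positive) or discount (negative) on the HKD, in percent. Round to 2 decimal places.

T = 6/12 years.
HKD trades forward at -3.90422% vs spot over the period.
×(1/T) gives -7.81% p.a.

-7.81%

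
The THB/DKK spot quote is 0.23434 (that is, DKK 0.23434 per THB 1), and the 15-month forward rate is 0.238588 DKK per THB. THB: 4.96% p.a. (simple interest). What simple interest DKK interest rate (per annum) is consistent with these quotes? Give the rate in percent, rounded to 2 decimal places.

6.50%

T = 15/12 years.
CIP gives F = S · g_DKK/g_THB, so g_DKK/g_THB = 0.238588/0.23434 = 1.0181275.
The THB side grows by 1 + 0.0496×15/12 = 1.062000.
Hence g_DKK = 1.0812514.
(1.0812514 − 1)/T = 0.065001, i.e. 6.50%.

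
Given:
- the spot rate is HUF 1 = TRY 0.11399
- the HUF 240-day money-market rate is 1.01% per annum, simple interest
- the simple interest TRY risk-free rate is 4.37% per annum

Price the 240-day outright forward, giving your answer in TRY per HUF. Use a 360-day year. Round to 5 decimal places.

T = 240/360 years.
TRY growth factor: 1 + 0.0437×240/360 = 1.0291333.
HUF growth factor: 1 + 0.0101×240/360 = 1.0067333.
So F = 0.11399 × 1.0291333 / 1.0067333 = 0.1165263 (TRY/HUF).

0.11653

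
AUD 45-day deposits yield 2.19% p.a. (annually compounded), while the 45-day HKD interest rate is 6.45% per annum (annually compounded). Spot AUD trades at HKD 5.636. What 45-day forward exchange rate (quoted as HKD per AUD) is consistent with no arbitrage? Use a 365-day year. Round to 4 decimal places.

5.6645

T = 45/365 years.
Growth of 1 HKD over T: (1 + 0.0645)^(45/365) = 1.0077359.
AUD growth factor: (1 + 0.0219)^(45/365) = 1.0026744.
Forward (HKD per AUD) = 5.636 × 1.0077359 / 1.0026744 = 5.664451.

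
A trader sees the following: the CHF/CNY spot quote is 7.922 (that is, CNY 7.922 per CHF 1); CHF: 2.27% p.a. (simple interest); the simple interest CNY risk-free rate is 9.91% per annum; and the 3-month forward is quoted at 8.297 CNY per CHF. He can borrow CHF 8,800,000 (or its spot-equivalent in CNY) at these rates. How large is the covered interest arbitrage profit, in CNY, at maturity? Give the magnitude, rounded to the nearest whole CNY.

CNY 1,987,198

T = 3/12 years.
Invest the CHF and cover forward: 8,800,000 × 1.005675 × 8.297 = CNY 73,427,952.18.
Convert at spot and invest in CNY: 8,800,000 × 7.922 × 1.024775 = CNY 71,440,754.44.
The quoted forward overvalues CHF, so borrow CNY, buy CHF at spot, deposit the CHF at 2.27%, and sell the proceeds forward at 8.297.
The gap between the two covered legs is CNY 1,987,198.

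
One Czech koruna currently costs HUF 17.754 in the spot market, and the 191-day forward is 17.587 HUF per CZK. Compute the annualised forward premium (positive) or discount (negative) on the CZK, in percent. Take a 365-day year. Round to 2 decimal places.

T = 191/365 years.
CZK trades forward at -0.94063% vs spot over the period.
×(1/T) gives -1.80% p.a.

-1.80%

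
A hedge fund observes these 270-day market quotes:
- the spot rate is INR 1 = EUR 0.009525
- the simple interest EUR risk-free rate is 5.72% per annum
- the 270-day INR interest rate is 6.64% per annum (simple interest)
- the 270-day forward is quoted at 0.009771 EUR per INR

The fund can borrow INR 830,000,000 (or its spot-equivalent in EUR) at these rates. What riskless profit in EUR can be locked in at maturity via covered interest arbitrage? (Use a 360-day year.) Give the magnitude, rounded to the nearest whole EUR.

EUR 268,898

T = 270/360 years.
Keep in INR, deliver into the forward: 830,000,000·1.049800·0.009771 = EUR 8,513,804.51.
Swap to EUR now, deposit: 830,000,000·0.009525·1.042900 = EUR 8,244,906.68.
The quoted forward overvalues INR, so borrow EUR, buy INR at spot, deposit the INR at 6.64%, and sell the proceeds forward at 0.009771.
Arbitrage profit = |8,513,804.51 − 8,244,906.68| = EUR 268,898.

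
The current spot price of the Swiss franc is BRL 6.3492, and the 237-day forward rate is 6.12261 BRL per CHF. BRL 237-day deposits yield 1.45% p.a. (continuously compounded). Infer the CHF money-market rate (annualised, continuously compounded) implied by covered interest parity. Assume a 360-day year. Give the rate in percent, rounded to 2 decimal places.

T = 237/360 years.
F/S = 6.12261/6.3492 = 0.9643120 = (growth of BRL) / (growth of CHF).
The BRL side grows by e^(0.0145×237/360) = 1.0095915.
That pins the CHF growth at 1.0469552.
r = ln(1.0469552)/(237/360) = 0.069700 → 6.97%.

6.97%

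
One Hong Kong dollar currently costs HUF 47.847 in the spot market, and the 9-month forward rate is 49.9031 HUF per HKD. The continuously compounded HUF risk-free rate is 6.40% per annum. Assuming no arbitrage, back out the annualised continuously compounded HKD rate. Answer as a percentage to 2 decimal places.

T = 9/12 years.
F/S = 49.9031/47.847 = 1.0429724 = (growth of HUF) / (growth of HKD).
The HUF side grows by e^(0.0640×9/12) = 1.0491707.
Hence g_HKD = 1.0059429.
Take logs: ln 1.0059429 / (9/12) = 0.007900, so 0.79%.

0.79%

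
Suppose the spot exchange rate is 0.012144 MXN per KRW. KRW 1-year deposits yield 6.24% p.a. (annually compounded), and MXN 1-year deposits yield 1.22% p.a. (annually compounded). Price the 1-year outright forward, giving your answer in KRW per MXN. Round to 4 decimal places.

86.4291

T = 1 year.
Growth of 1 MXN over T: (1 + 0.0122)^1 = 1.012200.
KRW accumulates by (1 + 0.0624)^1 = 1.062400.
Forward (MXN per KRW) = 0.012144 × 1.012200 / 1.062400 = 0.011570178.
Quoted the other way: 1/0.011570178 = 86.4291 KRW per MXN.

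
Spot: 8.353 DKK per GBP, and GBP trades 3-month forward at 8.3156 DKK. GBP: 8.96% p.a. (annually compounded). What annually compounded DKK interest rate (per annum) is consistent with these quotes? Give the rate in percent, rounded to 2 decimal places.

7.02%

T = 3/12 years.
F/S = 8.3156/8.353 = 0.9955226 = (growth of DKK) / (growth of GBP).
The GBP side grows by (1 + 0.0896)^(3/12) = 1.0216844.
Hence g_DKK = 1.0171099.
r = 1.0171099^(12/3) − 1 = 0.070216 → 7.02%.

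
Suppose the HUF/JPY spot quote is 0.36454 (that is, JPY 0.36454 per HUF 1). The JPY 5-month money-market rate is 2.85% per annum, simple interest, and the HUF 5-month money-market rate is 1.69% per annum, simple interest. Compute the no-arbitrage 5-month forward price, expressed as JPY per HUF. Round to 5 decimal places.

0.36629

T = 5/12 years.
JPY growth factor: 1 + 0.0285×5/12 = 1.011875.
HUF growth factor: 1 + 0.0169×5/12 = 1.0070417.
CIP: F = S · (grow JPY)/(grow HUF) = 0.36454 × 1.011875/1.0070417 = 0.3662896 JPY per HUF.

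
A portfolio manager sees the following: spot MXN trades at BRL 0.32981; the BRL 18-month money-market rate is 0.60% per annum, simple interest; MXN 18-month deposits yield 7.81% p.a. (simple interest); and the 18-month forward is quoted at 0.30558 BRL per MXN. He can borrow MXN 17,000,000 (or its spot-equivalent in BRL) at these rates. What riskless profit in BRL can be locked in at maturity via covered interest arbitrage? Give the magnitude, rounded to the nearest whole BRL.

BRL 146,207

T = 18/12 years.
Invest the MXN and cover forward: 17,000,000 × 1.117150 × 0.30558 = BRL 5,803,437.85.
Convert at spot and invest in BRL: 17,000,000 × 0.32981 × 1.009000 = BRL 5,657,230.93.
The quoted forward overvalues MXN, so borrow BRL, buy MXN at spot, deposit the MXN at 7.81%, and sell the proceeds forward at 0.30558.
Profit = 5,803,437.85 − 5,657,230.93 = BRL 146,207.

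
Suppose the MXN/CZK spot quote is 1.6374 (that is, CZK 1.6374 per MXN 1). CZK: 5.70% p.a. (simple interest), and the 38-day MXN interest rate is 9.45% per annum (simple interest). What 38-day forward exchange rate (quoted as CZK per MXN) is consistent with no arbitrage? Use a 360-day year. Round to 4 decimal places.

1.6310

T = 38/360 years.
Growth of 1 CZK over T: 1 + 0.0570×38/360 = 1.0060167.
MXN growth factor: 1 + 0.0945×38/360 = 1.009975.
So F = 1.6374 × 1.0060167 / 1.009975 = 1.630983 (CZK/MXN).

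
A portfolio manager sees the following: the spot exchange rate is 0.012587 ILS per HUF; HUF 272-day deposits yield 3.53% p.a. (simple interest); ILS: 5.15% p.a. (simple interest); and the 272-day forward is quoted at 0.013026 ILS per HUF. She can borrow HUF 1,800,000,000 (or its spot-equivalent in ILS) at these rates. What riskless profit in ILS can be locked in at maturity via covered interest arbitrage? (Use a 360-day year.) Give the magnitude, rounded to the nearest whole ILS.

ILS 533,959

T = 272/360 years.
Route A — deposit HUF, sell forward: 1,800,000,000 × 1.0266711111 × 0.013026 = ILS 24,072,152.21.
Route B — convert at spot, deposit ILS: 1,800,000,000 × 0.012587 × 1.0389111111 = ILS 23,538,193.48.
The quoted forward overvalues HUF, so borrow ILS, buy HUF at spot, deposit the HUF at 3.53%, and sell the proceeds forward at 0.013026.
Arbitrage profit = |24,072,152.21 − 23,538,193.48| = ILS 533,959.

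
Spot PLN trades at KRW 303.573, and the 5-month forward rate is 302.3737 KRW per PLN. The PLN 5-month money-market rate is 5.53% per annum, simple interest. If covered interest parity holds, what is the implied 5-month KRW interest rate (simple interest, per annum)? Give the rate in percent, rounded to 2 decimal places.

4.56%

T = 5/12 years.
By CIP, F/S equals the KRW-to-PLN growth ratio: 302.3737/303.573 = 0.9960494.
PLN growth factor: 1 + 0.0553×5/12 = 1.0230417.
So the KRW growth factor = 1.0190001.
r = (1.0190001 − 1)/(5/12) = 0.045600 → 4.56%.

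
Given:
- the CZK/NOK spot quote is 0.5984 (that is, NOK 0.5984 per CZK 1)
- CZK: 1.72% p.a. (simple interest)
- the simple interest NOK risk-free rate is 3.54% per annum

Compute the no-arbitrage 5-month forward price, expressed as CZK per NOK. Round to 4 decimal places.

1.6586

T = 5/12 years.
Growth of 1 NOK over T: 1 + 0.0354×5/12 = 1.014750.
Growth of 1 CZK over T: 1 + 0.0172×5/12 = 1.0071667.
CIP: F = S · (grow NOK)/(grow CZK) = 0.5984 × 1.014750/1.0071667 = 0.6029056 NOK per CZK.
Quoted the other way: 1/0.6029056 = 1.6586 CZK per NOK.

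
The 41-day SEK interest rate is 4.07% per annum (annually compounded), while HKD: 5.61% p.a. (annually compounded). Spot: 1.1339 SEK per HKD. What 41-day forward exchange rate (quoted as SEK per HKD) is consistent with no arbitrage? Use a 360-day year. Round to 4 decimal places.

T = 41/360 years.
SEK accumulates by (1 + 0.0407)^(41/360) = 1.0045538.
HKD accumulates by (1 + 0.0561)^(41/360) = 1.0062357.
So F = 1.1339 × 1.0045538 / 1.0062357 = 1.132005 (SEK/HKD).

1.1320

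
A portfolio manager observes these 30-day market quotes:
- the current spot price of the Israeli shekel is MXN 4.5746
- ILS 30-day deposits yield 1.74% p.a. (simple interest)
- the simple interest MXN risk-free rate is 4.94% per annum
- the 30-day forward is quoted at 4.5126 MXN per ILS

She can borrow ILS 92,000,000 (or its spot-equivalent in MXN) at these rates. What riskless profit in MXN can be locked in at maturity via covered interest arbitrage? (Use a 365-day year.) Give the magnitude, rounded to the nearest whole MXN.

MXN 6,819,085

T = 30/365 years.
Route A — deposit ILS, sell forward: 92,000,000 × 1.00143013699 × 4.5126 = MXN 415,752,934.53.
Route B — convert at spot, deposit MXN: 92,000,000 × 4.5746 × 1.00406027397 = MXN 422,572,019.90.
The quoted forward undervalues ILS, so borrow ILS, convert to MXN at spot, deposit the MXN at 4.94%, and buy ILS forward at 4.5126 to cover the loan.
Profit = 422,572,019.90 − 415,752,934.53 = MXN 6,819,085.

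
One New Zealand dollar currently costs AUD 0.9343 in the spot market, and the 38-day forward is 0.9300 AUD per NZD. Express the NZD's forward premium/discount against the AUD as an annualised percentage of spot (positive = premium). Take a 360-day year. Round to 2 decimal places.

T = 38/360 years.
(F − S)/S = (0.9300 − 0.9343)/0.9343 = -0.0046024.
Annualise by dividing by T: -0.0046024 / (38/360) = -0.043602 → -4.36%.

-4.36%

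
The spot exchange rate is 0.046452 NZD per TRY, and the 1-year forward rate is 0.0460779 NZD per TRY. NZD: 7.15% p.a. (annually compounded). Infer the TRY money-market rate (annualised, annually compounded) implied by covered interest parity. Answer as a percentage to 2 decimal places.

8.02%

T = 1 year.
By CIP, F/S equals the NZD-to-TRY growth ratio: 0.0460779/0.046452 = 0.9919465.
The NZD side grows by (1 + 0.0715)^1 = 1.071500.
So the TRY growth factor = 1.0801994.
r = 1.0801994^(1/1) − 1 = 0.080199 → 8.02%.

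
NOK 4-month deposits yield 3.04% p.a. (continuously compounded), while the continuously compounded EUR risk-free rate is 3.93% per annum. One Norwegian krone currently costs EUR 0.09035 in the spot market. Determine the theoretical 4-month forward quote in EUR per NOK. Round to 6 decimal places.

0.090618

T = 4/12 years.
Growth of 1 EUR over T: e^(0.0393×4/12) = 1.0131862.
Growth of 1 NOK over T: e^(0.0304×4/12) = 1.0101848.
Forward (EUR per NOK) = 0.09035 × 1.0131862 / 1.0101848 = 0.09061844.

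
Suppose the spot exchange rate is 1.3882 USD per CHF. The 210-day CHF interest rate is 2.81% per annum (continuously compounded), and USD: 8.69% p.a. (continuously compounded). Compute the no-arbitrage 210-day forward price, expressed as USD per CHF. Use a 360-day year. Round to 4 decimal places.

1.4366

T = 210/360 years.
USD growth factor: e^(0.0869×210/360) = 1.0519985.
Growth of 1 CHF over T: e^(0.0281×210/360) = 1.0165267.
Forward (USD per CHF) = 1.3882 × 1.0519985 / 1.0165267 = 1.436641.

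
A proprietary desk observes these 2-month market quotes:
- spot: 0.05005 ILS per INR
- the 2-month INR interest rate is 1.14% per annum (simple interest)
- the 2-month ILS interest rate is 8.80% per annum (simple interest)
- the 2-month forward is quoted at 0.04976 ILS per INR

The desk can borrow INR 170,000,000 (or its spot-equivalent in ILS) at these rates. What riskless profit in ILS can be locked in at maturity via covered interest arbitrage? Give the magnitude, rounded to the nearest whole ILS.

T = 2/12 years.
Keep in INR, deliver into the forward: 170,000,000·1.001900·0.04976 = ILS 8,475,272.48.
Swap to ILS now, deposit: 170,000,000·0.05005·1.014666667 = ILS 8,633,291.34.
The quoted forward undervalues INR, so borrow INR, convert to ILS at spot, deposit the ILS at 8.80%, and buy INR forward at 0.04976 to cover the loan.
Profit = 8,633,291.34 − 8,475,272.48 = ILS 158,019.

ILS 158,019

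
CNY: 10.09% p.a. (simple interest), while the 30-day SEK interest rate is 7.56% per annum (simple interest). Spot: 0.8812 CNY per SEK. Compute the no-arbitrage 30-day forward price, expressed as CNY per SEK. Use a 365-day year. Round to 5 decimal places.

0.88302

T = 30/365 years.
CNY growth factor: 1 + 0.1009×30/365 = 1.0082932.
SEK growth factor: 1 + 0.0756×30/365 = 1.0062137.
So F = 0.8812 × 1.0082932 / 1.0062137 = 0.8830211 (CNY/SEK).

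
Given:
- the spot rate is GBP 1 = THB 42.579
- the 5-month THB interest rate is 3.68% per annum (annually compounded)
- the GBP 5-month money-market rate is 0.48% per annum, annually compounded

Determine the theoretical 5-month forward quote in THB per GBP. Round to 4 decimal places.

43.1388

T = 5/12 years.
THB accumulates by (1 + 0.0368)^(5/12) = 1.01517188.
GBP accumulates by (1 + 0.0048)^(5/12) = 1.00199721.
CIP: F = S · (grow THB)/(grow GBP) = 42.579 × 1.01517188/1.00199721 = 43.138846 THB per GBP.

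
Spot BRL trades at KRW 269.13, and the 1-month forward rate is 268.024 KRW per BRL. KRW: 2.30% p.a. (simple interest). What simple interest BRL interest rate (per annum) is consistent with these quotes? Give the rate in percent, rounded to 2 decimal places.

7.26%

T = 1/12 years.
By CIP, F/S equals the KRW-to-BRL growth ratio: 268.024/269.13 = 0.9958905.
KRW growth factor: 1 + 0.0230×1/12 = 1.0019167.
That pins the BRL growth at 1.0060511.
(1.0060511 − 1)/T = 0.072613, i.e. 7.26%.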